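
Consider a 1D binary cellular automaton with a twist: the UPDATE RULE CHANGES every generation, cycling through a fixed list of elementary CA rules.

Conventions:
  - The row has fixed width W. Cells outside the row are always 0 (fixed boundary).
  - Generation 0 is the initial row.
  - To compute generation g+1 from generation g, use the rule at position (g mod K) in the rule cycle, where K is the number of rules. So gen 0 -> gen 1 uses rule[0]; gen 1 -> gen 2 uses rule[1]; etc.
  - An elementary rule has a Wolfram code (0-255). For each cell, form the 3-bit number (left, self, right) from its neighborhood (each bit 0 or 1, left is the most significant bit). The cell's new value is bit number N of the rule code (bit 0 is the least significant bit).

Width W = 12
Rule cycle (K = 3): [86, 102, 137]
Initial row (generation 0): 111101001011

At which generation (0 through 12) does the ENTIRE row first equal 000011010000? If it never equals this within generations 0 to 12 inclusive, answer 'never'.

Answer: 6

Derivation:
Gen 0: 111101001011
Gen 1 (rule 86): 000101111001
Gen 2 (rule 102): 001110001011
Gen 3 (rule 137): 101100100010
Gen 4 (rule 86): 100111110111
Gen 5 (rule 102): 101000011001
Gen 6 (rule 137): 000011010000
Gen 7 (rule 86): 000101011000
Gen 8 (rule 102): 001111101000
Gen 9 (rule 137): 101111000011
Gen 10 (rule 86): 100001100101
Gen 11 (rule 102): 100010101111
Gen 12 (rule 137): 001000001110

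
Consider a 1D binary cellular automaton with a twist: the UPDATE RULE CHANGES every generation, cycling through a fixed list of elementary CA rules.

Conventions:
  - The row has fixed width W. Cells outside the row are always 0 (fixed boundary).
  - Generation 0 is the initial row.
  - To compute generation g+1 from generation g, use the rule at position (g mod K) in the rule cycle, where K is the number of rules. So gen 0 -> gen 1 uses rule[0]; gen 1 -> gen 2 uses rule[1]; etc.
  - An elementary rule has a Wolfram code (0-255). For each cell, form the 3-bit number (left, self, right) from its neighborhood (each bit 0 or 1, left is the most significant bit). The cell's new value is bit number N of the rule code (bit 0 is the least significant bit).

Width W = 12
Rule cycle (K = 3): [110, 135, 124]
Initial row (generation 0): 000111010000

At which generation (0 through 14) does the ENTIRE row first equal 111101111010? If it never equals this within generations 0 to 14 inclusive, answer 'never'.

Answer: never

Derivation:
Gen 0: 000111010000
Gen 1 (rule 110): 001101110000
Gen 2 (rule 135): 110000100111
Gen 3 (rule 124): 111000110101
Gen 4 (rule 110): 101001111111
Gen 5 (rule 135): 101010111110
Gen 6 (rule 124): 111111100011
Gen 7 (rule 110): 100000100111
Gen 8 (rule 135): 101111101010
Gen 9 (rule 124): 111000111111
Gen 10 (rule 110): 101001100001
Gen 11 (rule 135): 101010001111
Gen 12 (rule 124): 111111001001
Gen 13 (rule 110): 100001011011
Gen 14 (rule 135): 101111000000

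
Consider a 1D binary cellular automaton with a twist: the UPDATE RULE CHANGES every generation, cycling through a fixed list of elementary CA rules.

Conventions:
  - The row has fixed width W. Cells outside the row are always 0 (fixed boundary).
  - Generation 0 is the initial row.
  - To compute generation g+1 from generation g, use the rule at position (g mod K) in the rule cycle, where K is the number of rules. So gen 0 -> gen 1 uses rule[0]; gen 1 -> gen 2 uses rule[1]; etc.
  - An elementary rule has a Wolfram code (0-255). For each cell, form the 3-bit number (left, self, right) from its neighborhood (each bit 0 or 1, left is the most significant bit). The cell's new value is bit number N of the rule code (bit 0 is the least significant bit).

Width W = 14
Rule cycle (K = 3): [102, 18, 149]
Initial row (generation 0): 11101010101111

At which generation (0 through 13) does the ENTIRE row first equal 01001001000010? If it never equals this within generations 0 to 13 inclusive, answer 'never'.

Answer: 8

Derivation:
Gen 0: 11101010101111
Gen 1 (rule 102): 00111111110001
Gen 2 (rule 18): 01000000001010
Gen 3 (rule 149): 01111111101011
Gen 4 (rule 102): 10000000111101
Gen 5 (rule 18): 01000001000000
Gen 6 (rule 149): 01111101111111
Gen 7 (rule 102): 10000110000001
Gen 8 (rule 18): 01001001000010
Gen 9 (rule 149): 01101101111011
Gen 10 (rule 102): 10110110001101
Gen 11 (rule 18): 00000001010000
Gen 12 (rule 149): 11111101011111
Gen 13 (rule 102): 00000111100001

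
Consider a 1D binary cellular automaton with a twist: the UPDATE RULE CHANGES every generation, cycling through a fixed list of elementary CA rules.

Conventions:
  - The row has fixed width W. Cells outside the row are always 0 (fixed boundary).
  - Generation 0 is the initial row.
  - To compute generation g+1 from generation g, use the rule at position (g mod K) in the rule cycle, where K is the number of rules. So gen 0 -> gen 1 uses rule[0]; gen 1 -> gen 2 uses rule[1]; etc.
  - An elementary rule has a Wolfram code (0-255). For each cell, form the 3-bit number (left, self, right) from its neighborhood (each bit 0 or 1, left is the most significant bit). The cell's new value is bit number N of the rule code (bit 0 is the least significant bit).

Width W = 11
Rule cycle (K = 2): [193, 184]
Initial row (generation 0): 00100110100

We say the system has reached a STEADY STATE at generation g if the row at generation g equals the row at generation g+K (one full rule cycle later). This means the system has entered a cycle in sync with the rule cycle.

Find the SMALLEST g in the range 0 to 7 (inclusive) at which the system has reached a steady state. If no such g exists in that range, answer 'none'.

Gen 0: 00100110100
Gen 1 (rule 193): 10000010001
Gen 2 (rule 184): 01000001000
Gen 3 (rule 193): 00011100011
Gen 4 (rule 184): 00011010010
Gen 5 (rule 193): 11001000000
Gen 6 (rule 184): 10100100000
Gen 7 (rule 193): 00000001111
Gen 8 (rule 184): 00000001110
Gen 9 (rule 193): 11111100110

Answer: none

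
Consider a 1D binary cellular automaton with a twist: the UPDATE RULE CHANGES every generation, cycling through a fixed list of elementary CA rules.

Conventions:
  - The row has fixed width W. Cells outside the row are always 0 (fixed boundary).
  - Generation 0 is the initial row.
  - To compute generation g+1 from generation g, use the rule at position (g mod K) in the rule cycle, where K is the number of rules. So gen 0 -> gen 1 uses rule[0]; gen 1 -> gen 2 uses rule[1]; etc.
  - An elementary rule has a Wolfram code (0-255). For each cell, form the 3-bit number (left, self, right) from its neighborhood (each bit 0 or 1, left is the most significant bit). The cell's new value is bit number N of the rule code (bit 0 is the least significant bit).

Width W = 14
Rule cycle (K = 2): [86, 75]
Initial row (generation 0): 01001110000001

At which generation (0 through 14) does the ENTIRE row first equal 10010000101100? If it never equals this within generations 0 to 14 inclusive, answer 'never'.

Gen 0: 01001110000001
Gen 1 (rule 86): 11110011000011
Gen 2 (rule 75): 10010111011111
Gen 3 (rule 86): 11110001000001
Gen 4 (rule 75): 10010110011110
Gen 5 (rule 86): 11110011100011
Gen 6 (rule 75): 10010110101111
Gen 7 (rule 86): 11110010100001
Gen 8 (rule 75): 10010100001110
Gen 9 (rule 86): 11110110010011
Gen 10 (rule 75): 10010110100111
Gen 11 (rule 86): 11110010111001
Gen 12 (rule 75): 10010100101010
Gen 13 (rule 86): 11110111101011
Gen 14 (rule 75): 10010100100011

Answer: never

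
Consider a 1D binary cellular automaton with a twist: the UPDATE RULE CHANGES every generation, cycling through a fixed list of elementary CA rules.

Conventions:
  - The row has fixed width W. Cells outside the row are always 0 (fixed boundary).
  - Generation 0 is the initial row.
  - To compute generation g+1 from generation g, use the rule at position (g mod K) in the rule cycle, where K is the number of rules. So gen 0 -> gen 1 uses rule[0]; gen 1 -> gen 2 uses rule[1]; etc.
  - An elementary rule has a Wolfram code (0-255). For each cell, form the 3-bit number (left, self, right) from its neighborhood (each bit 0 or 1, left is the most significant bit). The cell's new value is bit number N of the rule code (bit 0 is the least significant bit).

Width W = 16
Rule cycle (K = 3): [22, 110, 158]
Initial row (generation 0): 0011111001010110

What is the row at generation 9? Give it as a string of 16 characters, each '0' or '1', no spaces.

Answer: 1100110111110010

Derivation:
Gen 0: 0011111001010110
Gen 1 (rule 22): 0100000111010001
Gen 2 (rule 110): 1100001101110011
Gen 3 (rule 158): 1010011001101110
Gen 4 (rule 22): 1011100110000001
Gen 5 (rule 110): 1110101110000011
Gen 6 (rule 158): 1100101101000110
Gen 7 (rule 22): 0011100001101001
Gen 8 (rule 110): 0110100011111011
Gen 9 (rule 158): 1100110111110010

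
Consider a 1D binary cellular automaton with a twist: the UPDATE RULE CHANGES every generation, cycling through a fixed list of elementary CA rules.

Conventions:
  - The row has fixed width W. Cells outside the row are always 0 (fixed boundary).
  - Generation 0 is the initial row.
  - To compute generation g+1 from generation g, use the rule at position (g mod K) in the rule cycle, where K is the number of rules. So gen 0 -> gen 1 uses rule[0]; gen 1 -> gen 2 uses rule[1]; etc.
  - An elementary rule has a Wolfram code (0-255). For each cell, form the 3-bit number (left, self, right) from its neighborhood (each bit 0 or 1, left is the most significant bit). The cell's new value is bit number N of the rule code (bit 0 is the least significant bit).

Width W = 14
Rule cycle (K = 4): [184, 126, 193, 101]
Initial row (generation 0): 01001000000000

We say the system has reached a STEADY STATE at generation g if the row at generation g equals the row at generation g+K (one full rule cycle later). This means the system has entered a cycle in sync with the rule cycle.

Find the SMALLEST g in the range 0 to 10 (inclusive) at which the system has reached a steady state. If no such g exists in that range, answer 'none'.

Answer: none

Derivation:
Gen 0: 01001000000000
Gen 1 (rule 184): 00100100000000
Gen 2 (rule 126): 01111110000000
Gen 3 (rule 193): 00111110111111
Gen 4 (rule 101): 10000011000001
Gen 5 (rule 184): 01000010100000
Gen 6 (rule 126): 11100111110000
Gen 7 (rule 193): 01100011110111
Gen 8 (rule 101): 00101000011001
Gen 9 (rule 184): 00010100010100
Gen 10 (rule 126): 00111110111110
Gen 11 (rule 193): 10011110011110
Gen 12 (rule 101): 10000010000010
Gen 13 (rule 184): 01000001000001
Gen 14 (rule 126): 11100011100011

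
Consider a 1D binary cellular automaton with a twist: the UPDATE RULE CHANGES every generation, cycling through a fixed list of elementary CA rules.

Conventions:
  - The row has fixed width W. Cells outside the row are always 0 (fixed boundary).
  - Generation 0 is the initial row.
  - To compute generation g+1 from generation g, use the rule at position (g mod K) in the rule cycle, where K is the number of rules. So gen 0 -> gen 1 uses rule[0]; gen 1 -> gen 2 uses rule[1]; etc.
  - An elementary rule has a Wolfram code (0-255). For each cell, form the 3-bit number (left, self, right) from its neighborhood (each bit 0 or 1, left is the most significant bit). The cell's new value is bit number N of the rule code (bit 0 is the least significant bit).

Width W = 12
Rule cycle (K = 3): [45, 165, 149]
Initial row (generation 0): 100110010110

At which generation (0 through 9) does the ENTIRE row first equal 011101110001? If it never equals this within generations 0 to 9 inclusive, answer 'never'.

Answer: 8

Derivation:
Gen 0: 100110010110
Gen 1 (rule 45): 100100011100
Gen 2 (rule 165): 100101001001
Gen 3 (rule 149): 110101101101
Gen 4 (rule 45): 101111011011
Gen 5 (rule 165): 110110100100
Gen 6 (rule 149): 000000110111
Gen 7 (rule 45): 111110101100
Gen 8 (rule 165): 011101110001
Gen 9 (rule 149): 001000101101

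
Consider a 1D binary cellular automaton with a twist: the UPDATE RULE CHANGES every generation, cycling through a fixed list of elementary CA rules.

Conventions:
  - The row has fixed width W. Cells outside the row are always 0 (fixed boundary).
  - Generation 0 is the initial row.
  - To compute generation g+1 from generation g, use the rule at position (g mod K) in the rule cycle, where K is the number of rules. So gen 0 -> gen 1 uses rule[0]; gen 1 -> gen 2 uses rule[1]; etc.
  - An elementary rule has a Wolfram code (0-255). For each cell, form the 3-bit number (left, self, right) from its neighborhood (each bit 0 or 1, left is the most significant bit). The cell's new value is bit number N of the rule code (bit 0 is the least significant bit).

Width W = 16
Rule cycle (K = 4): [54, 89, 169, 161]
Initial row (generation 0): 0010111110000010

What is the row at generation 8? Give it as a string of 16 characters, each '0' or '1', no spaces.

Gen 0: 0010111110000010
Gen 1 (rule 54): 0111000001000111
Gen 2 (rule 89): 0101111100110101
Gen 3 (rule 169): 0011111000101010
Gen 4 (rule 161): 1001110010010100
Gen 5 (rule 54): 1110001111111110
Gen 6 (rule 89): 1011101000000011
Gen 7 (rule 169): 0111010011111010
Gen 8 (rule 161): 0010100001110100

Answer: 0010100001110100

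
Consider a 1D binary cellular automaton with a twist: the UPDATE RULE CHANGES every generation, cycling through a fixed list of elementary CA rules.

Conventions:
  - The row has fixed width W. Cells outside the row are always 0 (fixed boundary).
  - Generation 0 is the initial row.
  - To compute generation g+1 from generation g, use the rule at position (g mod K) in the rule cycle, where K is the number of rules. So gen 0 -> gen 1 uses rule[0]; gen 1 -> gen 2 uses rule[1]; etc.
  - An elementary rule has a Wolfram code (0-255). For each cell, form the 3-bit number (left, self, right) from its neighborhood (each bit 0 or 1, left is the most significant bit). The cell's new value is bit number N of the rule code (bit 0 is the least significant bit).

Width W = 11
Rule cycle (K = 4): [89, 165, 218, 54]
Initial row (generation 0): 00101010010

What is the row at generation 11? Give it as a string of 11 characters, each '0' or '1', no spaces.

Gen 0: 00101010010
Gen 1 (rule 89): 10000001001
Gen 2 (rule 165): 10111101001
Gen 3 (rule 218): 00111100110
Gen 4 (rule 54): 01000011001
Gen 5 (rule 89): 00111011100
Gen 6 (rule 165): 10010101001
Gen 7 (rule 218): 01100000110
Gen 8 (rule 54): 10010001001
Gen 9 (rule 89): 01001100100
Gen 10 (rule 165): 01000000101
Gen 11 (rule 218): 10100001000

Answer: 10100001000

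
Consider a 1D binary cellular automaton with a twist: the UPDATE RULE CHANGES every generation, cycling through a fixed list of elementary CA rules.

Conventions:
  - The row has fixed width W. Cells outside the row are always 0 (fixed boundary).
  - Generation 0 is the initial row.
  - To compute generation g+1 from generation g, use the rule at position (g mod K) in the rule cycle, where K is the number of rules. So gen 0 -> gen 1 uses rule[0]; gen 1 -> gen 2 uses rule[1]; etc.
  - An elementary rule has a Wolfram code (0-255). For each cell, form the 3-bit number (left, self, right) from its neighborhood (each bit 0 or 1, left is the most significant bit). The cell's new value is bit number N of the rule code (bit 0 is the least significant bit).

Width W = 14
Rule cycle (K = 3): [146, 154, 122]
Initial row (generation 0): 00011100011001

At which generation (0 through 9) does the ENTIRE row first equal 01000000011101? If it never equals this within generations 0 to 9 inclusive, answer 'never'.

Gen 0: 00011100011001
Gen 1 (rule 146): 00101010100110
Gen 2 (rule 154): 01000000011101
Gen 3 (rule 122): 10100000110110
Gen 4 (rule 146): 00010001000001
Gen 5 (rule 154): 00101010100010
Gen 6 (rule 122): 01010101010101
Gen 7 (rule 146): 10000000000000
Gen 8 (rule 154): 01000000000000
Gen 9 (rule 122): 10100000000000

Answer: 2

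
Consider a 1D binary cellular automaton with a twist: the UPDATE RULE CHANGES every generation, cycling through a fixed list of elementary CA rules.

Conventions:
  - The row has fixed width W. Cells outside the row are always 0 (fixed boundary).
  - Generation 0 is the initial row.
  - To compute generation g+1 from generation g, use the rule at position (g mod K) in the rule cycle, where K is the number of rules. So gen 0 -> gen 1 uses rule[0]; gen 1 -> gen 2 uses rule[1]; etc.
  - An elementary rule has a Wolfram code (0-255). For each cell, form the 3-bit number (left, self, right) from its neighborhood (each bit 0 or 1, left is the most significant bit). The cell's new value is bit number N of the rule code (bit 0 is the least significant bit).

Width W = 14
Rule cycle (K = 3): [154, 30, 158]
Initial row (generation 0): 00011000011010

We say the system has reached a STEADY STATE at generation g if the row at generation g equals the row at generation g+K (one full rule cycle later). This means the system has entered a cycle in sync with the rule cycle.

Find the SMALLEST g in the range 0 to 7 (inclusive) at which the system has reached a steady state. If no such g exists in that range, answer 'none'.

Gen 0: 00011000011010
Gen 1 (rule 154): 00110100110001
Gen 2 (rule 30): 01100111101011
Gen 3 (rule 158): 11011111001010
Gen 4 (rule 154): 10011110110001
Gen 5 (rule 30): 11110000101011
Gen 6 (rule 158): 11101001101010
Gen 7 (rule 154): 11000111000001
Gen 8 (rule 30): 10101100100011
Gen 9 (rule 158): 10101011110110
Gen 10 (rule 154): 00000011100101

Answer: none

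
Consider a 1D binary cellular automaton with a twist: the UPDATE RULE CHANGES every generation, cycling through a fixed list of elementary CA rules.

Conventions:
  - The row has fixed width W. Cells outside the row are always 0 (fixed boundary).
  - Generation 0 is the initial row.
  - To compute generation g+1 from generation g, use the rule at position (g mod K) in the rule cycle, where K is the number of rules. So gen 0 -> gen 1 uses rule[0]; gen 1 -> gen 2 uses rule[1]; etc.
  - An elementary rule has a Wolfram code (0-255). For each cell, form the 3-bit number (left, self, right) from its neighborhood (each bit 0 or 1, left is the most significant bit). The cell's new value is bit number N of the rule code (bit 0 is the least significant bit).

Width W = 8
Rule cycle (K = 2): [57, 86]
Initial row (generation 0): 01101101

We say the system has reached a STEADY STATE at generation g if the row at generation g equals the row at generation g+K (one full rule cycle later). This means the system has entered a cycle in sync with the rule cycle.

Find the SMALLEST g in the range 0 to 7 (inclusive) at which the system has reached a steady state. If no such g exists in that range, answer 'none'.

Gen 0: 01101101
Gen 1 (rule 57): 01011010
Gen 2 (rule 86): 11001011
Gen 3 (rule 57): 10100110
Gen 4 (rule 86): 10111011
Gen 5 (rule 57): 01100110
Gen 6 (rule 86): 10111011
Gen 7 (rule 57): 01100110
Gen 8 (rule 86): 10111011
Gen 9 (rule 57): 01100110

Answer: 4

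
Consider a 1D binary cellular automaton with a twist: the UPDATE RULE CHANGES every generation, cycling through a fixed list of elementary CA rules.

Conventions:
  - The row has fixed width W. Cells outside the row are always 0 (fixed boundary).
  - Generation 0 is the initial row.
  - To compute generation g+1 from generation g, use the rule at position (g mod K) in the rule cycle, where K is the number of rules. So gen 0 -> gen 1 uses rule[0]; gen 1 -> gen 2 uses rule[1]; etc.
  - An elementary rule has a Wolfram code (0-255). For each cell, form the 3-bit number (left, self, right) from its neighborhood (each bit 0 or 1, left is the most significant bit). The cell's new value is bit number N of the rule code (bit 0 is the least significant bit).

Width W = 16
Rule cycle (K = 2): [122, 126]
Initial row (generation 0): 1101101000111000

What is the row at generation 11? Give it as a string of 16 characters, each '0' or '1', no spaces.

Gen 0: 1101101000111000
Gen 1 (rule 122): 1111110101101100
Gen 2 (rule 126): 1000011111111110
Gen 3 (rule 122): 0100110000000011
Gen 4 (rule 126): 1111111000000111
Gen 5 (rule 122): 1000001100001101
Gen 6 (rule 126): 1100011110011111
Gen 7 (rule 122): 1110110011110001
Gen 8 (rule 126): 1011111110011011
Gen 9 (rule 122): 0110000011111111
Gen 10 (rule 126): 1111000110000001
Gen 11 (rule 122): 1001101111000010

Answer: 1001101111000010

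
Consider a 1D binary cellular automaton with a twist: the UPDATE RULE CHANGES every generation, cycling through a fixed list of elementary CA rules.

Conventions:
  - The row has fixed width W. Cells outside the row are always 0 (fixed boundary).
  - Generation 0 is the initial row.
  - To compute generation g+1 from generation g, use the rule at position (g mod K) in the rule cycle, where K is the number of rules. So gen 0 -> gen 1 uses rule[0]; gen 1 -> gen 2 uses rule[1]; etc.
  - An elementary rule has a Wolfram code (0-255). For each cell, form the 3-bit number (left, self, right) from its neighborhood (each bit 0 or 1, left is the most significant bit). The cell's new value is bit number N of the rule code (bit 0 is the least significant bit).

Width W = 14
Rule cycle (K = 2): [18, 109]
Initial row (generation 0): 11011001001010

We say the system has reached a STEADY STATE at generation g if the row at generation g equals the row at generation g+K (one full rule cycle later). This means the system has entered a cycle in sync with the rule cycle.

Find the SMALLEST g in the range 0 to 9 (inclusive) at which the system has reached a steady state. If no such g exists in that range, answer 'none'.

Answer: 3

Derivation:
Gen 0: 11011001001010
Gen 1 (rule 18): 00000110110001
Gen 2 (rule 109): 11110111110101
Gen 3 (rule 18): 00000000000000
Gen 4 (rule 109): 11111111111111
Gen 5 (rule 18): 00000000000000
Gen 6 (rule 109): 11111111111111
Gen 7 (rule 18): 00000000000000
Gen 8 (rule 109): 11111111111111
Gen 9 (rule 18): 00000000000000
Gen 10 (rule 109): 11111111111111
Gen 11 (rule 18): 00000000000000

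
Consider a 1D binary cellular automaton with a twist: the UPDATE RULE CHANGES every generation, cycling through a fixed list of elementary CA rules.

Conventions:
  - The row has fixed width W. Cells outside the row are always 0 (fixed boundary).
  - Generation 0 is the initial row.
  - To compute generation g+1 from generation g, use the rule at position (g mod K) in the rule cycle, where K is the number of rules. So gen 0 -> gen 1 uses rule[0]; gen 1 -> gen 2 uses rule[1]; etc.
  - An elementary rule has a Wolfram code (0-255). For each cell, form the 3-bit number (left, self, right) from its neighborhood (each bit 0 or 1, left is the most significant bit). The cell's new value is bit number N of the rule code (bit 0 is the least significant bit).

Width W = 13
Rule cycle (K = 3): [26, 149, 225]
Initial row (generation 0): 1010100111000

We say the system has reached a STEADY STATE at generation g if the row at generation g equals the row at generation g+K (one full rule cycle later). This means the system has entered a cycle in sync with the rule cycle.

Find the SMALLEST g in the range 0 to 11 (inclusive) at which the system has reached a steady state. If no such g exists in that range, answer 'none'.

Answer: none

Derivation:
Gen 0: 1010100111000
Gen 1 (rule 26): 0000011100100
Gen 2 (rule 149): 1111001010111
Gen 3 (rule 225): 0111000101011
Gen 4 (rule 26): 1100101000010
Gen 5 (rule 149): 0010101111011
Gen 6 (rule 225): 1001010111101
Gen 7 (rule 26): 0110000100000
Gen 8 (rule 149): 0001110111111
Gen 9 (rule 225): 1100111011111
Gen 10 (rule 26): 1011100010000
Gen 11 (rule 149): 1001011011111
Gen 12 (rule 225): 0000101101111
Gen 13 (rule 26): 0001001001000
Gen 14 (rule 149): 1101101101111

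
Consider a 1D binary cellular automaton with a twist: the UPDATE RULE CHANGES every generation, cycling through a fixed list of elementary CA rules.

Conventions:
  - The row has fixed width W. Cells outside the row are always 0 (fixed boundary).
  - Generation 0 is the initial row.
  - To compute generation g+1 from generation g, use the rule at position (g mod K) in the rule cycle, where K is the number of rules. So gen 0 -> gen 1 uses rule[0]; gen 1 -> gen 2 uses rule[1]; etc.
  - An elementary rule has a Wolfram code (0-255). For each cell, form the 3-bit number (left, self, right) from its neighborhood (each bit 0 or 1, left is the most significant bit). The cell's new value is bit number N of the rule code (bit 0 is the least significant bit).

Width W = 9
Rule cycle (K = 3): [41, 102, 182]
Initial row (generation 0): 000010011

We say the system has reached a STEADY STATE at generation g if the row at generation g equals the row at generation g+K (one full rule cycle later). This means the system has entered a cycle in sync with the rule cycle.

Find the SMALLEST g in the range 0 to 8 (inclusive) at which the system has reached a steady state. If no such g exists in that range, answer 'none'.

Answer: none

Derivation:
Gen 0: 000010011
Gen 1 (rule 41): 111000010
Gen 2 (rule 102): 001000110
Gen 3 (rule 182): 011101001
Gen 4 (rule 41): 010010000
Gen 5 (rule 102): 110110000
Gen 6 (rule 182): 001001000
Gen 7 (rule 41): 100000011
Gen 8 (rule 102): 100000101
Gen 9 (rule 182): 110001111
Gen 10 (rule 41): 100101000
Gen 11 (rule 102): 101111000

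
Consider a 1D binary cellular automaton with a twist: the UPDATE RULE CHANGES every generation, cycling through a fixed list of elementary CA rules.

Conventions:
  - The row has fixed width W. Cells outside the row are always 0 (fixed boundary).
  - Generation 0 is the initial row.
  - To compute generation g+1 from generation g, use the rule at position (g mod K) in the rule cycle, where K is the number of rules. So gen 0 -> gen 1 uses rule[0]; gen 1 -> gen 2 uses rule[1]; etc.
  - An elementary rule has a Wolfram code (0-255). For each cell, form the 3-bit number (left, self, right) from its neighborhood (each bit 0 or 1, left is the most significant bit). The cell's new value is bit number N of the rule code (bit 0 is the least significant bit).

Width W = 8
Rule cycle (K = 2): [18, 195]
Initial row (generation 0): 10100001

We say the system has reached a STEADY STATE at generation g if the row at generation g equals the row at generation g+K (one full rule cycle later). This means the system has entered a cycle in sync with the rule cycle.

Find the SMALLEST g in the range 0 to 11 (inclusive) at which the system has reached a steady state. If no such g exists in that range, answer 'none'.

Gen 0: 10100001
Gen 1 (rule 18): 00010010
Gen 2 (rule 195): 11100100
Gen 3 (rule 18): 00011010
Gen 4 (rule 195): 11101000
Gen 5 (rule 18): 00000100
Gen 6 (rule 195): 11111001
Gen 7 (rule 18): 00000110
Gen 8 (rule 195): 11111010
Gen 9 (rule 18): 00000001
Gen 10 (rule 195): 11111110
Gen 11 (rule 18): 00000001
Gen 12 (rule 195): 11111110
Gen 13 (rule 18): 00000001

Answer: 9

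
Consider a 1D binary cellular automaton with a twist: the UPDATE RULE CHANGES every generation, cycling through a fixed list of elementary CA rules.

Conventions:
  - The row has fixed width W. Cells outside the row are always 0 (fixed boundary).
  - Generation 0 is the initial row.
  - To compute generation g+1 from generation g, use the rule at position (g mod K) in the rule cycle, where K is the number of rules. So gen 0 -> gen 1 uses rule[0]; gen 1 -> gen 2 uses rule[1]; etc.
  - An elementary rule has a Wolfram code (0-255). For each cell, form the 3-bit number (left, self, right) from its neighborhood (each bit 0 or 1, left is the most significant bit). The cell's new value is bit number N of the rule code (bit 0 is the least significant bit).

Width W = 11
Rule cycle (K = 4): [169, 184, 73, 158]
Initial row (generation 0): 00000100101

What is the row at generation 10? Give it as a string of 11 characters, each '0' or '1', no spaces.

Answer: 01011010110

Derivation:
Gen 0: 00000100101
Gen 1 (rule 169): 11110000010
Gen 2 (rule 184): 11101000001
Gen 3 (rule 73): 10100011100
Gen 4 (rule 158): 10110111010
Gen 5 (rule 169): 01101110100
Gen 6 (rule 184): 01011101010
Gen 7 (rule 73): 00010100000
Gen 8 (rule 158): 00110110000
Gen 9 (rule 169): 10101100111
Gen 10 (rule 184): 01011010110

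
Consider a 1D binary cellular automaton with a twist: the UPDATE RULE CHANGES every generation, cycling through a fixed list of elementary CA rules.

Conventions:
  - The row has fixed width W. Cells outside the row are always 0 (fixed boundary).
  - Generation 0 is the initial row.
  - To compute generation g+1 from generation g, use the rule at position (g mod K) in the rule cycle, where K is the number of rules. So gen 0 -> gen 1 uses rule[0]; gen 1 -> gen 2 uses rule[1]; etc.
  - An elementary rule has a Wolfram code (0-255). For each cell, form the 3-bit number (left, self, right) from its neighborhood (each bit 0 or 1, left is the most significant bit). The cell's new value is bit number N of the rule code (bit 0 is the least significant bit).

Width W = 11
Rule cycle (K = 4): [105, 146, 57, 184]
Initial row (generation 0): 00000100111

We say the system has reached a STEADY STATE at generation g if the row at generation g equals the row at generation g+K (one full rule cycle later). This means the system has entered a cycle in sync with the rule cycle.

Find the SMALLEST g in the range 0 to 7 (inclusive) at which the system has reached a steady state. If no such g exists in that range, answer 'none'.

Gen 0: 00000100111
Gen 1 (rule 105): 11110000101
Gen 2 (rule 146): 01101001000
Gen 3 (rule 57): 01010100111
Gen 4 (rule 184): 00101010110
Gen 5 (rule 105): 10010101110
Gen 6 (rule 146): 01100000101
Gen 7 (rule 57): 01011110010
Gen 8 (rule 184): 00111101001
Gen 9 (rule 105): 10100110000
Gen 10 (rule 146): 00011001000
Gen 11 (rule 57): 11010100111

Answer: none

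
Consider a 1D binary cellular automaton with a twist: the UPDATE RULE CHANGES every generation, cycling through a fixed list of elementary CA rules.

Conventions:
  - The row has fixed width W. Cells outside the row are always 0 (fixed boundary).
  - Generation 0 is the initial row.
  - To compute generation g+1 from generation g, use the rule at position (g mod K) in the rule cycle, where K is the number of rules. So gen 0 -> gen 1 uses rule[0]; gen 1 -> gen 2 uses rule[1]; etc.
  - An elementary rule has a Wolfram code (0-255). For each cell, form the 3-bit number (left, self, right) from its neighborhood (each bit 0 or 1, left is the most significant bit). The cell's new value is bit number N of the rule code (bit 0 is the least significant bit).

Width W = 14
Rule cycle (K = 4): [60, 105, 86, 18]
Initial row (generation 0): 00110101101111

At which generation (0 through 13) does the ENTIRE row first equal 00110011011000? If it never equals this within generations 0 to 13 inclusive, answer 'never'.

Answer: never

Derivation:
Gen 0: 00110101101111
Gen 1 (rule 60): 00101111011000
Gen 2 (rule 105): 10011001111011
Gen 3 (rule 86): 11101110001001
Gen 4 (rule 18): 00000001010110
Gen 5 (rule 60): 00000001111101
Gen 6 (rule 105): 11111101000110
Gen 7 (rule 86): 00000101101011
Gen 8 (rule 18): 00001000000000
Gen 9 (rule 60): 00001100000000
Gen 10 (rule 105): 11101101111111
Gen 11 (rule 86): 00100100000001
Gen 12 (rule 18): 01011010000010
Gen 13 (rule 60): 01110111000011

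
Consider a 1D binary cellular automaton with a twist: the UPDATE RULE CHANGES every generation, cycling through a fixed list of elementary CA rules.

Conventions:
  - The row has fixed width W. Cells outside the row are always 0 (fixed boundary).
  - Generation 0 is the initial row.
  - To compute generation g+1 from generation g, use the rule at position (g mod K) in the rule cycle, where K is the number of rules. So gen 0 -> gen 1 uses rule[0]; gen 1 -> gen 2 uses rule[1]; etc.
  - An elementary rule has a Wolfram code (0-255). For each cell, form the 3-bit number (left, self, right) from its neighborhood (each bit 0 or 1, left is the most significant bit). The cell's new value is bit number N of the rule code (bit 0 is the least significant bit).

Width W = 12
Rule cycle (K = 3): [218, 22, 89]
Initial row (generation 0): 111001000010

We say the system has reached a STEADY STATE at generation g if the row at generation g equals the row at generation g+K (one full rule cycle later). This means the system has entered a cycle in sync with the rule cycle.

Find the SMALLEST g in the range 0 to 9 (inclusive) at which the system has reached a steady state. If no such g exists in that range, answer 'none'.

Answer: 8

Derivation:
Gen 0: 111001000010
Gen 1 (rule 218): 111110100101
Gen 2 (rule 22): 000000111101
Gen 3 (rule 89): 111110100100
Gen 4 (rule 218): 111110011010
Gen 5 (rule 22): 000001100011
Gen 6 (rule 89): 111101111011
Gen 7 (rule 218): 111101111011
Gen 8 (rule 22): 000000000000
Gen 9 (rule 89): 111111111111
Gen 10 (rule 218): 111111111111
Gen 11 (rule 22): 000000000000
Gen 12 (rule 89): 111111111111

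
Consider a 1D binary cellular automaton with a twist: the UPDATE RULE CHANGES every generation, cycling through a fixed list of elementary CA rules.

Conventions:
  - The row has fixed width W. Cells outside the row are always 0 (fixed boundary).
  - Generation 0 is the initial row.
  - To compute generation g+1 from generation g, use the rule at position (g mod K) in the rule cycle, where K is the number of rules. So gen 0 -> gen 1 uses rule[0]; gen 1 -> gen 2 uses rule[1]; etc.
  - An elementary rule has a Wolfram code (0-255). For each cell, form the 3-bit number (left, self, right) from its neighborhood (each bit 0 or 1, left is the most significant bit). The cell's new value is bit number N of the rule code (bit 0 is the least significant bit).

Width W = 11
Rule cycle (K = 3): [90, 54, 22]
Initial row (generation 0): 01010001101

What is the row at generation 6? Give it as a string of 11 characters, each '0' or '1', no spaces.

Answer: 00010000000

Derivation:
Gen 0: 01010001101
Gen 1 (rule 90): 10001011100
Gen 2 (rule 54): 11011100010
Gen 3 (rule 22): 00000010111
Gen 4 (rule 90): 00000100101
Gen 5 (rule 54): 00001111111
Gen 6 (rule 22): 00010000000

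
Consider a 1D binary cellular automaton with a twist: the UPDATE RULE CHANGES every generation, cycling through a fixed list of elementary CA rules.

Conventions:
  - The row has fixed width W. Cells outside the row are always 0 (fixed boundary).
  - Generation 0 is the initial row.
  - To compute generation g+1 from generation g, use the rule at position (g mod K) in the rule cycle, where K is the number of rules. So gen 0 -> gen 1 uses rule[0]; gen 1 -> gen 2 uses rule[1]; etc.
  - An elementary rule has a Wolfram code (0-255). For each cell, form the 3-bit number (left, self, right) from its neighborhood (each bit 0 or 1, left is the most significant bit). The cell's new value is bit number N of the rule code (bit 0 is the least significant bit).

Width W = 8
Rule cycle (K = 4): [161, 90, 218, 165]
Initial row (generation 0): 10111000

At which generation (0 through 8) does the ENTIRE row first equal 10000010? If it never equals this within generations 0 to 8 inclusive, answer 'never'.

Answer: never

Derivation:
Gen 0: 10111000
Gen 1 (rule 161): 01010011
Gen 2 (rule 90): 10001111
Gen 3 (rule 218): 01011111
Gen 4 (rule 165): 01101110
Gen 5 (rule 161): 00010100
Gen 6 (rule 90): 00100010
Gen 7 (rule 218): 01010101
Gen 8 (rule 165): 01111111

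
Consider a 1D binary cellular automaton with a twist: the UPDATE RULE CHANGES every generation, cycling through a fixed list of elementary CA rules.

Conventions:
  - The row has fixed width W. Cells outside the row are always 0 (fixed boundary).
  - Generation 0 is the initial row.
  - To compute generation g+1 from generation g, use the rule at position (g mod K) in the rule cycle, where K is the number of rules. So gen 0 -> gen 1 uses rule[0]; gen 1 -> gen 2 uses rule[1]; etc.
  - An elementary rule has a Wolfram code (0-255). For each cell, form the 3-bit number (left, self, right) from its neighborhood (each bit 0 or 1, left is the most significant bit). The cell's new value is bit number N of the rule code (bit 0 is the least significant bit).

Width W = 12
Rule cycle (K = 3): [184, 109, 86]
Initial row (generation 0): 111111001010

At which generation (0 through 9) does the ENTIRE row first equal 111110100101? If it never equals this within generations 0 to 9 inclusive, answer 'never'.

Gen 0: 111111001010
Gen 1 (rule 184): 111110100101
Gen 2 (rule 109): 100011100111
Gen 3 (rule 86): 110100111001
Gen 4 (rule 184): 101010110100
Gen 5 (rule 109): 111111111101
Gen 6 (rule 86): 000000000101
Gen 7 (rule 184): 000000000010
Gen 8 (rule 109): 111111111010
Gen 9 (rule 86): 000000001011

Answer: 1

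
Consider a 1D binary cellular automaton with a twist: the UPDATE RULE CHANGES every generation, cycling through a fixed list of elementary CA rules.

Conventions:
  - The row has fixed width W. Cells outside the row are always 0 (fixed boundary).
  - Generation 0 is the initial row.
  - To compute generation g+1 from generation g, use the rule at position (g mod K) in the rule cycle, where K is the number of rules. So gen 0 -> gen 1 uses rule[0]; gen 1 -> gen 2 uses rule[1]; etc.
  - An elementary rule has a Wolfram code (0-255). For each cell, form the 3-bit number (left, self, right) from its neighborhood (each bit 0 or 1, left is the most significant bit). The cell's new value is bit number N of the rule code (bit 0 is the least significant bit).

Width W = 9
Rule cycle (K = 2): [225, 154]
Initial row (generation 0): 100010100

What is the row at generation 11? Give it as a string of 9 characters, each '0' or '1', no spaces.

Gen 0: 100010100
Gen 1 (rule 225): 001001001
Gen 2 (rule 154): 010110110
Gen 3 (rule 225): 001011010
Gen 4 (rule 154): 010010001
Gen 5 (rule 225): 000000100
Gen 6 (rule 154): 000001010
Gen 7 (rule 225): 111100100
Gen 8 (rule 154): 111011010
Gen 9 (rule 225): 011101100
Gen 10 (rule 154): 111001010
Gen 11 (rule 225): 011000100

Answer: 011000100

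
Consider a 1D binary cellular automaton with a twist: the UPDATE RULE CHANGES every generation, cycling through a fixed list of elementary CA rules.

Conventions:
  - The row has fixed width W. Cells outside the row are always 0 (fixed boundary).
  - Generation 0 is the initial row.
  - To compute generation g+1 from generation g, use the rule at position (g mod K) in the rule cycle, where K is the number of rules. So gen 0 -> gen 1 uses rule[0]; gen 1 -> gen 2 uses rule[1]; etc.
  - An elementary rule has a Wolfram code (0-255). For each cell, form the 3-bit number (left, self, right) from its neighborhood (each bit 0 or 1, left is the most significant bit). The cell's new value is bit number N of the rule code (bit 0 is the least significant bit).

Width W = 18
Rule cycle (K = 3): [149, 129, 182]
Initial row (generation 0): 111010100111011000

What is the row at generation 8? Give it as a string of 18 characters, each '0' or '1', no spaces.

Answer: 000011000011111110

Derivation:
Gen 0: 111010100111011000
Gen 1 (rule 149): 010010110010000111
Gen 2 (rule 129): 000000000000110010
Gen 3 (rule 182): 000000000001001111
Gen 4 (rule 149): 111111111101100110
Gen 5 (rule 129): 011111111000000000
Gen 6 (rule 182): 101111110100000000
Gen 7 (rule 149): 100111100111111111
Gen 8 (rule 129): 000011000011111110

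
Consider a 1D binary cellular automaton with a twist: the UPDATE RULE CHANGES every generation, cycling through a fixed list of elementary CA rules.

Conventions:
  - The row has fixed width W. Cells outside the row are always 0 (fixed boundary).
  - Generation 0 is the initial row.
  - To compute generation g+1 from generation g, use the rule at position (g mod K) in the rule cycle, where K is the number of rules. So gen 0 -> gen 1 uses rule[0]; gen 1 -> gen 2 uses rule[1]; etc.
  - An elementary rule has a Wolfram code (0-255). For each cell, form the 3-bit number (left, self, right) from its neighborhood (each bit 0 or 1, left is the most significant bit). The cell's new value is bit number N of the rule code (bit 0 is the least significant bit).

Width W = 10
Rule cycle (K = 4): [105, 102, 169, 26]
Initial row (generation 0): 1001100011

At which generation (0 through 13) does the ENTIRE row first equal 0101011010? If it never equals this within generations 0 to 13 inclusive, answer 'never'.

Answer: 13

Derivation:
Gen 0: 1001100011
Gen 1 (rule 105): 0001101011
Gen 2 (rule 102): 0010111101
Gen 3 (rule 169): 1001111010
Gen 4 (rule 26): 0111000001
Gen 5 (rule 105): 0101011100
Gen 6 (rule 102): 1111100100
Gen 7 (rule 169): 1111000001
Gen 8 (rule 26): 1000100010
Gen 9 (rule 105): 0010001000
Gen 10 (rule 102): 0110011000
Gen 11 (rule 169): 0100010011
Gen 12 (rule 26): 1010101110
Gen 13 (rule 105): 0101011010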